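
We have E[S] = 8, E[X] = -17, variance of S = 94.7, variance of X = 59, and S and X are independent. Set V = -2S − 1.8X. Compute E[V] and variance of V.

E[V] = (-2)·E[S] + (-1.8)·E[X] = (-2)·8 + (-1.8)·(-17) = 14.6.
variance of V = a²·variance of S + b²·variance of X + 2ab·Cov(S, X) with a = -2, b = -1.8.
Independence gives Cov(S, X) = 0.
= (-2)²·94.7 + (-1.8)²·59 + 2·(-2)·(-1.8)·0
= 378.8 + 191.16 + 0 = 569.96.

E[V] = 14.6, variance of V = 569.96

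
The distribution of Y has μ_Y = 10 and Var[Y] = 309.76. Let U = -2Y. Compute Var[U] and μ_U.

U = -2Y is linear with a = -2, b = 0.
Var[U] = a²·Var[Y] = (-2)²·309.76 = 1239.04.
μ_U = a·μ_Y + b = (-2)·10 = -20.

Var[U] = 1239.04, μ_U = -20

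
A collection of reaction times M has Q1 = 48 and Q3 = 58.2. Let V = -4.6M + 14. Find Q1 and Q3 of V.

a = -4.6 < 0 reverses order: Q1(V) comes from Q3(M), Q3(V) from Q1(M).
Q1(V) = (-4.6)·58.2 + 14 = -253.72; Q3(V) = (-4.6)·48 + 14 = -206.8.

Q1(V) = -253.72, Q3(V) = -206.8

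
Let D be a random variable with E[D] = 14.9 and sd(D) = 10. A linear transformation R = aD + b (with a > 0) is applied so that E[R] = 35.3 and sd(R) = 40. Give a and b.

sd(R) = a·sd(D) (a > 0), so a = 40/10 = 4.
E[R] = a·E[D] + b, so b = 35.3 − 4·14.9 = -24.3.

a = 4, b = -24.3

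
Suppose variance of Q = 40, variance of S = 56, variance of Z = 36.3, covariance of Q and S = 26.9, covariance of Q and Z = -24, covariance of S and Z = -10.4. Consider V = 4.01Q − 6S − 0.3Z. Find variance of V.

variance of V = 1388.347

variance of V = a²·variance of Q + b²·variance of S + c²·variance of Z + 2ab·covariance of Q and S + 2ac·covariance of Q and Z + 2bc·covariance of S and Z, with a = 4.01, b = -6, c = -0.3.
= 643.204 + 2016 + 3.267 + (-1294.428) + 57.744 + (-37.44)
= 1388.347.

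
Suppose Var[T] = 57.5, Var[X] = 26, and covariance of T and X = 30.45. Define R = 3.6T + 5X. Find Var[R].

Var[R] = 2491.4

Var[R] = a²·Var[T] + b²·Var[X] + 2ab·covariance of T and X with a = 3.6, b = 5.
= 3.6²·57.5 + 5²·26 + 2·3.6·5·30.45
= 745.2 + 650 + 1096.2 = 2491.4.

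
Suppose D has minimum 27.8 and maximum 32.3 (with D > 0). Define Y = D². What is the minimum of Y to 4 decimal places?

D² is increasing on this domain, so min(Y) comes from min(D) = 27.8: min(Y) = square(27.8) = 772.84.

min(Y) = 772.84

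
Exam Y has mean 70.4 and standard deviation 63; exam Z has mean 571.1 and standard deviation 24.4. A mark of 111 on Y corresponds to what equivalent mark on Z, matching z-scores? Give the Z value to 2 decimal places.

Z = 586.82

z = (111 − 70.4)/63 ≈ 0.6444.
Z = 571.1 + z·24.4 = 571.1 + (111 − 70.4)·24.4/63 ≈ 586.82.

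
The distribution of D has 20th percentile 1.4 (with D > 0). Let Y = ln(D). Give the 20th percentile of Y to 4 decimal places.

20th percentile of Y = 0.3365

ln(D) is increasing, so P_{20}(Y) = g(P_{20}(D)) ≈ 0.3365.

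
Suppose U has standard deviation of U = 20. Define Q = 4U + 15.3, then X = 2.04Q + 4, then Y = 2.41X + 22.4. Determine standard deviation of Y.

standard deviation of Y = 393.312

standard deviation of Q = |4|·20 = 80.
standard deviation of X = |2.04|·80 = 163.2.
standard deviation of Y = |2.41|·163.2 = 393.312.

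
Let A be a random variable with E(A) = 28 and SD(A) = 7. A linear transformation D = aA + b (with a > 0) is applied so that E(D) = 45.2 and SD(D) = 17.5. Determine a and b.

SD(D) = a·SD(A) (a > 0), so a = 17.5/7 = 2.5.
E(D) = a·E(A) + b, so b = 45.2 − 2.5·28 = -24.8.

a = 2.5, b = -24.8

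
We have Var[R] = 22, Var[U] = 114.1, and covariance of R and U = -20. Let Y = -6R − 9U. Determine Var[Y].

Var[Y] = 7874.1

Var[Y] = a²·Var[R] + b²·Var[U] + 2ab·covariance of R and U with a = -6, b = -9.
= (-6)²·22 + (-9)²·114.1 + 2·(-6)·(-9)·(-20)
= 792 + 9242.1 + (-2160) = 7874.1.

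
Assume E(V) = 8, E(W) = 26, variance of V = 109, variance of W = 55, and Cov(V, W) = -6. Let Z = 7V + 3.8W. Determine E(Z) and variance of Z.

E(Z) = 7·E(V) + 3.8·E(W) = 7·8 + 3.8·26 = 154.8.
variance of Z = a²·variance of V + b²·variance of W + 2ab·Cov(V, W) with a = 7, b = 3.8.
= 7²·109 + 3.8²·55 + 2·7·3.8·(-6)
= 5341 + 794.2 + (-319.2) = 5816.

E(Z) = 154.8, variance of Z = 5816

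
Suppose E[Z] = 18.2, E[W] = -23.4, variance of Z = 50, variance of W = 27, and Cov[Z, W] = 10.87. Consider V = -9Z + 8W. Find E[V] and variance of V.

E[V] = -351, variance of V = 4212.72

E[V] = (-9)·E[Z] + 8·E[W] = (-9)·18.2 + 8·(-23.4) = -351.
variance of V = a²·variance of Z + b²·variance of W + 2ab·Cov[Z, W] with a = -9, b = 8.
= (-9)²·50 + 8²·27 + 2·(-9)·8·10.87
= 4050 + 1728 + (-1565.28) = 4212.72.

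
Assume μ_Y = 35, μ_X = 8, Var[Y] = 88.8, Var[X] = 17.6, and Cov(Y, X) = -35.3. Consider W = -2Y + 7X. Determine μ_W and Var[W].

μ_W = -14, Var[W] = 2206

μ_W = (-2)·μ_Y + 7·μ_X = (-2)·35 + 7·8 = -14.
Var[W] = a²·Var[Y] + b²·Var[X] + 2ab·Cov(Y, X) with a = -2, b = 7.
= (-2)²·88.8 + 7²·17.6 + 2·(-2)·7·(-35.3)
= 355.2 + 862.4 + 988.4 = 2206.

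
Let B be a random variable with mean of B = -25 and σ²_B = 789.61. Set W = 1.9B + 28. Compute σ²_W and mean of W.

σ²_W = 2850.4921, mean of W = -19.5

W = 1.9B + 28 is linear with a = 1.9, b = 28.
σ²_W = a²·σ²_B = 1.9²·789.61 = 2850.4921 (the additive constant 28 does not affect variance).
mean of W = a·mean of B + b = 1.9·(-25) + 28 = -19.5.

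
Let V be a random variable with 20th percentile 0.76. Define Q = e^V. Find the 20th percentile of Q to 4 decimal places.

20th percentile of Q = 2.1383

e^V is increasing, so P_{20}(Q) = g(P_{20}(V)) ≈ 2.1383.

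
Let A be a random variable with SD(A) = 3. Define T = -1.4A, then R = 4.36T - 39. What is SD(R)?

SD(R) = 18.312

SD(T) = |-1.4|·3 = 4.2.
SD(R) = |4.36|·4.2 = 18.312.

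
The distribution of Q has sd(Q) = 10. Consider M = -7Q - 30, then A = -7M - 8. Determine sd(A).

sd(A) = 490

sd(M) = |-7|·10 = 70.
sd(A) = |-7|·70 = 490.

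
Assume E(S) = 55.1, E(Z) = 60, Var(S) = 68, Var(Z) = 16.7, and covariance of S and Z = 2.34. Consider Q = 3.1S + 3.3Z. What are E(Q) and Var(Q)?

E(Q) = 3.1·E(S) + 3.3·E(Z) = 3.1·55.1 + 3.3·60 = 368.81.
Var(Q) = a²·Var(S) + b²·Var(Z) + 2ab·covariance of S and Z with a = 3.1, b = 3.3.
= 3.1²·68 + 3.3²·16.7 + 2·3.1·3.3·2.34
= 653.48 + 181.863 + 47.8764 = 883.2194.

E(Q) = 368.81, Var(Q) = 883.2194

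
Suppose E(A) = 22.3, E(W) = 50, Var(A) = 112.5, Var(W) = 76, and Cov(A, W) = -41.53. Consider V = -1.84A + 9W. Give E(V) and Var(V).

E(V) = (-1.84)·E(A) + 9·E(W) = (-1.84)·22.3 + 9·50 = 408.968.
Var(V) = a²·Var(A) + b²·Var(W) + 2ab·Cov(A, W) with a = -1.84, b = 9.
= (-1.84)²·112.5 + 9²·76 + 2·(-1.84)·9·(-41.53)
= 380.88 + 6156 + 1375.4736 = 7912.3536.

E(V) = 408.968, Var(V) = 7912.3536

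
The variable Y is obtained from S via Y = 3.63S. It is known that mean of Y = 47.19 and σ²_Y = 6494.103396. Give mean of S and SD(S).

From Y = 3.63S: mean of Y = a·mean of S + b, so mean of S = (mean of Y − b)/a = (47.19 − 0)/3.63 = 13.
SD(Y) = √6494.103396 = 80.586.
SD(Y) = |a|·SD(S), so SD(S) = 80.586/|3.63| = 22.2.

mean of S = 13, SD(S) = 22.2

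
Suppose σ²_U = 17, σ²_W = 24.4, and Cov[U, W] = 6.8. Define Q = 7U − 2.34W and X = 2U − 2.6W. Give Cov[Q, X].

By bilinearity, Cov[Q, X] = ac·σ²_U + bd·σ²_W + (ad+bc)·Cov[U, W], with a=7, b=-2.34, c=2, d=-2.6.
ac·σ²_U = 7·2·17 = 238
bd·σ²_W = (-2.34)·(-2.6)·24.4 = 148.4496
(ad+bc)·Cov[U, W] = (-22.88)·6.8 = -155.584
Cov[Q, X] = 238 + 148.4496 + (-155.584) = 230.8656.

Cov[Q, X] = 230.8656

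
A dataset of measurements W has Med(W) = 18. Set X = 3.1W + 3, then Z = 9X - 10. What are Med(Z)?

Med(X) = 3.1·18 + 3 = 58.8.
Med(Z) = 9·58.8 + (-10) = 519.2.

Med(Z) = 519.2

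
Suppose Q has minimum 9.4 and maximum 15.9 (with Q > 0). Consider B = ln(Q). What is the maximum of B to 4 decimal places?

max(B) = 2.7663

ln(Q) is increasing on this domain, so max(B) comes from max(Q) = 15.9: max(B) = ln(15.9) ≈ 2.7663.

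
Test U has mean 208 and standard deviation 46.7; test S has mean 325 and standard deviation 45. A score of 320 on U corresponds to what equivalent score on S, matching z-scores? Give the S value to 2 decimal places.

z = (320 − 208)/46.7 ≈ 2.3983.
S = 325 + z·45 = 325 + (320 − 208)·45/46.7 ≈ 432.92.

S = 432.92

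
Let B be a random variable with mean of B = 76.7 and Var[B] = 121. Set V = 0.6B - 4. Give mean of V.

V = 0.6B - 4 is linear with a = 0.6, b = -4.
mean of V = a·mean of B + b = 0.6·76.7 + (-4) = 42.02.

mean of V = 42.02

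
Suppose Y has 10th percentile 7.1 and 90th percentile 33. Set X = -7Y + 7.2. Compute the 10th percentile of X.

10th percentile of X = -223.8

Since a = -7 < 0 the transformation is decreasing, reversing order: the 10th percentile of X corresponds to the 90th percentile of Y.
So P_{10}(X) = a·P_{90}(Y) + b = (-7)·33 + 7.2 = -223.8.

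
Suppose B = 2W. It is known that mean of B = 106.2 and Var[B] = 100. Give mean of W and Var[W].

mean of W = 53.1, Var[W] = 25

From B = 2W: mean of B = a·mean of W + b, so mean of W = (mean of B − b)/a = (106.2 − 0)/2 = 53.1.
Var[B] = a²·Var[W], so Var[W] = 100/2² = 25.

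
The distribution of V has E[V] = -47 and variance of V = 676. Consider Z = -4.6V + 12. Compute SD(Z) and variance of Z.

SD(Z) = 119.6, variance of Z = 14304.16

Z = -4.6V + 12 is linear with a = -4.6, b = 12.
SD(V) = √676 = 26.
SD(Z) = |a|·SD(V) = |-4.6|·26 = 119.6.
variance of Z = a²·variance of V = (-4.6)²·676 = 14304.16 (the additive constant 12 does not affect variance).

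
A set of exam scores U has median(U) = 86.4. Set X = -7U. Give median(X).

A linear map preserves order up to sign, so median(X) = a·median(U) + b = (-7)·86.4 = -604.8.

median(X) = -604.8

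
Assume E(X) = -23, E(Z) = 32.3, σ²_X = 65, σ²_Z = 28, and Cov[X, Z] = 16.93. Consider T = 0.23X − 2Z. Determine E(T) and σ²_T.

E(T) = 0.23·E(X) + (-2)·E(Z) = 0.23·(-23) + (-2)·32.3 = -69.89.
σ²_T = a²·σ²_X + b²·σ²_Z + 2ab·Cov[X, Z] with a = 0.23, b = -2.
= 0.23²·65 + (-2)²·28 + 2·0.23·(-2)·16.93
= 3.4385 + 112 + (-15.5756) = 99.8629.

E(T) = -69.89, σ²_T = 99.8629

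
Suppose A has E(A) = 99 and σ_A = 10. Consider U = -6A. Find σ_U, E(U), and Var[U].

σ_U = 60, E(U) = -594, Var[U] = 3600

U = -6A is linear with a = -6, b = 0.
σ_U = |a|·σ_A = |-6|·10 = 60.
E(U) = a·E(A) + b = (-6)·99 = -594.
Var[A] = 10² = 100.
Var[U] = a²·Var[A] = (-6)²·100 = 3600.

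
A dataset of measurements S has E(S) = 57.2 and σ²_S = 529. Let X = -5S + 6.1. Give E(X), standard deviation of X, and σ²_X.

X = -5S + 6.1 is linear with a = -5, b = 6.1.
E(X) = a·E(S) + b = (-5)·57.2 + 6.1 = -279.9.
standard deviation of S = √529 = 23.
standard deviation of X = |a|·standard deviation of S = |-5|·23 = 115.
σ²_X = a²·σ²_S = (-5)²·529 = 13225 (the additive constant 6.1 does not affect variance).

E(X) = -279.9, standard deviation of X = 115, σ²_X = 13225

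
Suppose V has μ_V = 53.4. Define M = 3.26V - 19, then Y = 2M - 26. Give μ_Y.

μ_M = 3.26·53.4 + (-19) = 155.084.
μ_Y = 2·155.084 + (-26) = 284.168.

μ_Y = 284.168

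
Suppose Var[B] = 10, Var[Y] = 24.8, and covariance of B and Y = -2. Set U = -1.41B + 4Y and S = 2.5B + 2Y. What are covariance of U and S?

By bilinearity, covariance of U and S = ac·Var[B] + bd·Var[Y] + (ad+bc)·covariance of B and Y, with a=-1.41, b=4, c=2.5, d=2.
ac·Var[B] = (-1.41)·2.5·10 = -35.25
bd·Var[Y] = 4·2·24.8 = 198.4
(ad+bc)·covariance of B and Y = (7.18)·(-2) = -14.36
covariance of U and S = -35.25 + 198.4 + (-14.36) = 148.79.

covariance of U and S = 148.79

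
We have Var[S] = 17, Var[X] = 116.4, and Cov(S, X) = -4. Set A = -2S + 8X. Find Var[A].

Var[A] = a²·Var[S] + b²·Var[X] + 2ab·Cov(S, X) with a = -2, b = 8.
= (-2)²·17 + 8²·116.4 + 2·(-2)·8·(-4)
= 68 + 7449.6 + 128 = 7645.6.

Var[A] = 7645.6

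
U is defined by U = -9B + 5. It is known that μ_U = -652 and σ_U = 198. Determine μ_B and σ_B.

From U = -9B + 5: μ_U = a·μ_B + b, so μ_B = (μ_U − b)/a = (-652 − 5)/(-9) = 73.
σ_U = |a|·σ_B, so σ_B = 198/|-9| = 22.

μ_B = 73, σ_B = 22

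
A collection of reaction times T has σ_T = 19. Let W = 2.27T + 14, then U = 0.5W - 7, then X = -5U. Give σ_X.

σ_W = |2.27|·19 = 43.13.
σ_U = |0.5|·43.13 = 21.565.
σ_X = |-5|·21.565 = 107.825.

σ_X = 107.825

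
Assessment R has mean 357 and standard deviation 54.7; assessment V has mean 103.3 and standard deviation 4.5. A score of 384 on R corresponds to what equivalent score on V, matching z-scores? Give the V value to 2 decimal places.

V = 105.52

z = (384 − 357)/54.7 ≈ 0.4936.
V = 103.3 + z·4.5 = 103.3 + (384 − 357)·4.5/54.7 ≈ 105.52.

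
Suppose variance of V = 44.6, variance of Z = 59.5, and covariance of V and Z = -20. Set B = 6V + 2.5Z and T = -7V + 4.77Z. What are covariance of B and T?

By bilinearity, covariance of B and T = ac·variance of V + bd·variance of Z + (ad+bc)·covariance of V and Z, with a=6, b=2.5, c=-7, d=4.77.
ac·variance of V = 6·(-7)·44.6 = -1873.2
bd·variance of Z = 2.5·4.77·59.5 = 709.5375
(ad+bc)·covariance of V and Z = (11.12)·(-20) = -222.4
covariance of B and T = -1873.2 + 709.5375 + (-222.4) = -1386.0625.

covariance of B and T = -1386.0625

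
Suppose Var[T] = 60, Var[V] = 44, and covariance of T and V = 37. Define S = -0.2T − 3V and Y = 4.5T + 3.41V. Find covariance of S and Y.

covariance of S and Y = -1028.854

By bilinearity, covariance of S and Y = ac·Var[T] + bd·Var[V] + (ad+bc)·covariance of T and V, with a=-0.2, b=-3, c=4.5, d=3.41.
ac·Var[T] = (-0.2)·4.5·60 = -54
bd·Var[V] = (-3)·3.41·44 = -450.12
(ad+bc)·covariance of T and V = (-14.182)·37 = -524.734
covariance of S and Y = -54 + (-450.12) + (-524.734) = -1028.854.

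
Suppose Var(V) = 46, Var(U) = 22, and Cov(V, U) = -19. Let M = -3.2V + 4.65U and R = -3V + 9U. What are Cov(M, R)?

Cov(M, R) = 2174.55

By bilinearity, Cov(M, R) = ac·Var(V) + bd·Var(U) + (ad+bc)·Cov(V, U), with a=-3.2, b=4.65, c=-3, d=9.
ac·Var(V) = (-3.2)·(-3)·46 = 441.6
bd·Var(U) = 4.65·9·22 = 920.7
(ad+bc)·Cov(V, U) = (-42.75)·(-19) = 812.25
Cov(M, R) = 441.6 + 920.7 + 812.25 = 2174.55.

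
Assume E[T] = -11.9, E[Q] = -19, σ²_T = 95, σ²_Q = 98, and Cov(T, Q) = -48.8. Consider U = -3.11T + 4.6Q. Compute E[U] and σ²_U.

E[U] = -50.391, σ²_U = 4388.7951

E[U] = (-3.11)·E[T] + 4.6·E[Q] = (-3.11)·(-11.9) + 4.6·(-19) = -50.391.
σ²_U = a²·σ²_T + b²·σ²_Q + 2ab·Cov(T, Q) with a = -3.11, b = 4.6.
= (-3.11)²·95 + 4.6²·98 + 2·(-3.11)·4.6·(-48.8)
= 918.8495 + 2073.68 + 1396.2656 = 4388.7951.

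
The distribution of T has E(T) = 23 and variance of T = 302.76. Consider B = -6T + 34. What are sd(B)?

B = -6T + 34 is linear with a = -6, b = 34.
sd(T) = √302.76 = 17.4.
sd(B) = |a|·sd(T) = |-6|·17.4 = 104.4.

sd(B) = 104.4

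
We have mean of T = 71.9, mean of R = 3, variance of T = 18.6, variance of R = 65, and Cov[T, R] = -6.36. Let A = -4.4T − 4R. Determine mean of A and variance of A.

mean of A = (-4.4)·mean of T + (-4)·mean of R = (-4.4)·71.9 + (-4)·3 = -328.36.
variance of A = a²·variance of T + b²·variance of R + 2ab·Cov[T, R] with a = -4.4, b = -4.
= (-4.4)²·18.6 + (-4)²·65 + 2·(-4.4)·(-4)·(-6.36)
= 360.096 + 1040 + (-223.872) = 1176.224.

mean of A = -328.36, variance of A = 1176.224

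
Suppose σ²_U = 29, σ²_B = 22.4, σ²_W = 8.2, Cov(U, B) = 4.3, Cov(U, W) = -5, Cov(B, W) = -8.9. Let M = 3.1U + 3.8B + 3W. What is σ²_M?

σ²_M = 481.334

σ²_M = a²·σ²_U + b²·σ²_B + c²·σ²_W + 2ab·Cov(U, B) + 2ac·Cov(U, W) + 2bc·Cov(B, W), with a = 3.1, b = 3.8, c = 3.
= 278.69 + 323.456 + 73.8 + 101.308 + (-93) + (-202.92)
= 481.334.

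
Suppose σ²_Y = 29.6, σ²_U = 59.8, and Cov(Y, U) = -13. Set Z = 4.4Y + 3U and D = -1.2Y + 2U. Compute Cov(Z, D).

By bilinearity, Cov(Z, D) = ac·σ²_Y + bd·σ²_U + (ad+bc)·Cov(Y, U), with a=4.4, b=3, c=-1.2, d=2.
ac·σ²_Y = 4.4·(-1.2)·29.6 = -156.288
bd·σ²_U = 3·2·59.8 = 358.8
(ad+bc)·Cov(Y, U) = (5.2)·(-13) = -67.6
Cov(Z, D) = -156.288 + 358.8 + (-67.6) = 134.912.

Cov(Z, D) = 134.912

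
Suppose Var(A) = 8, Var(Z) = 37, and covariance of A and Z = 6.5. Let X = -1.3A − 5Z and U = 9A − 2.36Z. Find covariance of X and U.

By bilinearity, covariance of X and U = ac·Var(A) + bd·Var(Z) + (ad+bc)·covariance of A and Z, with a=-1.3, b=-5, c=9, d=-2.36.
ac·Var(A) = (-1.3)·9·8 = -93.6
bd·Var(Z) = (-5)·(-2.36)·37 = 436.6
(ad+bc)·covariance of A and Z = (-41.932)·6.5 = -272.558
covariance of X and U = -93.6 + 436.6 + (-272.558) = 70.442.

covariance of X and U = 70.442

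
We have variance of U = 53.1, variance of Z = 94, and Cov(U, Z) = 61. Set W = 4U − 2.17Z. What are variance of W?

variance of W = a²·variance of U + b²·variance of Z + 2ab·Cov(U, Z) with a = 4, b = -2.17.
= 4²·53.1 + (-2.17)²·94 + 2·4·(-2.17)·61
= 849.6 + 442.6366 + (-1058.96) = 233.2766.

variance of W = 233.2766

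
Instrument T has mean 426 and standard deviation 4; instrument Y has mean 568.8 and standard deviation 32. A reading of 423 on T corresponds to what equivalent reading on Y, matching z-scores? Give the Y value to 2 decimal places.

Y = 544.80

z = (423 − 426)/4 = -0.75.
Y = 568.8 + z·32 = 568.8 + (423 − 426)·32/4 = 544.80.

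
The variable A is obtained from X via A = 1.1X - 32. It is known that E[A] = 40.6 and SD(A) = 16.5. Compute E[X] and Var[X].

E[X] = 66, Var[X] = 225

From A = 1.1X - 32: E[A] = a·E[X] + b, so E[X] = (E[A] − b)/a = (40.6 − (-32))/1.1 = 66.
Var[A] = 16.5² = 272.25.
Var[A] = a²·Var[X], so Var[X] = 272.25/1.1² = 225.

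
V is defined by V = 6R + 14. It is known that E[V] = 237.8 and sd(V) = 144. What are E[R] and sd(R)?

E[R] = 37.3, sd(R) = 24

From V = 6R + 14: E[V] = a·E[R] + b, so E[R] = (E[V] − b)/a = (237.8 − 14)/6 = 37.3.
sd(V) = |a|·sd(R), so sd(R) = 144/|6| = 24.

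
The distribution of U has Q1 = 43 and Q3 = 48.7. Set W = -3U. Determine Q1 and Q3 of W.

Q1(W) = -146.1, Q3(W) = -129

a = -3 < 0 reverses order: Q1(W) comes from Q3(U), Q3(W) from Q1(U).
Q1(W) = (-3)·48.7 = -146.1; Q3(W) = (-3)·43 = -129.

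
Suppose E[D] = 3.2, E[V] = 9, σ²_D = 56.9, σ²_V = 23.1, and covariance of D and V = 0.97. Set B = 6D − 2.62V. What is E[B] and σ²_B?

E[B] = 6·E[D] + (-2.62)·E[V] = 6·3.2 + (-2.62)·9 = -4.38.
σ²_B = a²·σ²_D + b²·σ²_V + 2ab·covariance of D and V with a = 6, b = -2.62.
= 6²·56.9 + (-2.62)²·23.1 + 2·6·(-2.62)·0.97
= 2048.4 + 158.56764 + (-30.4968) = 2176.47084.

E[B] = -4.38, σ²_B = 2176.47084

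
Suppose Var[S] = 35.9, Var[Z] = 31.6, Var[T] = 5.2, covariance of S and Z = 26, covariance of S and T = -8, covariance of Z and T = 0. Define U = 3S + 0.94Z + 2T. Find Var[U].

Var[U] = 422.46176

Var[U] = a²·Var[S] + b²·Var[Z] + c²·Var[T] + 2ab·covariance of S and Z + 2ac·covariance of S and T + 2bc·covariance of Z and T, with a = 3, b = 0.94, c = 2.
= 323.1 + 27.92176 + 20.8 + 146.64 + (-96) + 0
= 422.46176.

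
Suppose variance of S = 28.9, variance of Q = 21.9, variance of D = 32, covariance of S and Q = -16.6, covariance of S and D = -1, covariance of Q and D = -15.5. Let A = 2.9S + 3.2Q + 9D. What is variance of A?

variance of A = 1806.209

variance of A = a²·variance of S + b²·variance of Q + c²·variance of D + 2ab·covariance of S and Q + 2ac·covariance of S and D + 2bc·covariance of Q and D, with a = 2.9, b = 3.2, c = 9.
= 243.049 + 224.256 + 2592 + (-308.096) + (-52.2) + (-892.8)
= 1806.209.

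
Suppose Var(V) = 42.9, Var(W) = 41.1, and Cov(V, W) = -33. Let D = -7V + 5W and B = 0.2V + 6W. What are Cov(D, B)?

By bilinearity, Cov(D, B) = ac·Var(V) + bd·Var(W) + (ad+bc)·Cov(V, W), with a=-7, b=5, c=0.2, d=6.
ac·Var(V) = (-7)·0.2·42.9 = -60.06
bd·Var(W) = 5·6·41.1 = 1233
(ad+bc)·Cov(V, W) = (-41)·(-33) = 1353
Cov(D, B) = -60.06 + 1233 + 1353 = 2525.94.

Cov(D, B) = 2525.94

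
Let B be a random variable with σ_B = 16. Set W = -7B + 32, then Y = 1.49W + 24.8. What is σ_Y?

σ_Y = 166.88

σ_W = |-7|·16 = 112.
σ_Y = |1.49|·112 = 166.88.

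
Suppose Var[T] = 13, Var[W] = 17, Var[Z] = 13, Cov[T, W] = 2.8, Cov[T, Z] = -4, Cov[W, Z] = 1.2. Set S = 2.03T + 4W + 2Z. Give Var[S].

Var[S] = a²·Var[T] + b²·Var[W] + c²·Var[Z] + 2ab·Cov[T, W] + 2ac·Cov[T, Z] + 2bc·Cov[W, Z], with a = 2.03, b = 4, c = 2.
= 53.5717 + 272 + 52 + 45.472 + (-32.48) + 19.2
= 409.7637.

Var[S] = 409.7637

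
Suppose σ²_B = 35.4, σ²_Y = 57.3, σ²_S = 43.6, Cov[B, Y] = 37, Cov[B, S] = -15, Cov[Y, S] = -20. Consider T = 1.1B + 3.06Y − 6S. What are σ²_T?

σ²_T = 3330.45228

σ²_T = a²·σ²_B + b²·σ²_Y + c²·σ²_S + 2ab·Cov[B, Y] + 2ac·Cov[B, S] + 2bc·Cov[Y, S], with a = 1.1, b = 3.06, c = -6.
= 42.834 + 536.53428 + 1569.6 + 249.084 + 198 + 734.4
= 3330.45228.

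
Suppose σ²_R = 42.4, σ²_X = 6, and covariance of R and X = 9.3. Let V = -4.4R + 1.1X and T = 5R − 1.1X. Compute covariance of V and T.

By bilinearity, covariance of V and T = ac·σ²_R + bd·σ²_X + (ad+bc)·covariance of R and X, with a=-4.4, b=1.1, c=5, d=-1.1.
ac·σ²_R = (-4.4)·5·42.4 = -932.8
bd·σ²_X = 1.1·(-1.1)·6 = -7.26
(ad+bc)·covariance of R and X = (10.34)·9.3 = 96.162
covariance of V and T = -932.8 + (-7.26) + 96.162 = -843.898.

covariance of V and T = -843.898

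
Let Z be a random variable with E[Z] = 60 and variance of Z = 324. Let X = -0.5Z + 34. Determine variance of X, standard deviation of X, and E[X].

variance of X = 81, standard deviation of X = 9, E[X] = 4

X = -0.5Z + 34 is linear with a = -0.5, b = 34.
variance of X = a²·variance of Z = (-0.5)²·324 = 81 (the additive constant 34 does not affect variance).
standard deviation of Z = √324 = 18.
standard deviation of X = |a|·standard deviation of Z = |-0.5|·18 = 9.
E[X] = a·E[Z] + b = (-0.5)·60 + 34 = 4.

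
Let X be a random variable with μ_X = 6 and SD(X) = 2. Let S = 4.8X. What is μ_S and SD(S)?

S = 4.8X is linear with a = 4.8, b = 0.
μ_S = a·μ_X + b = 4.8·6 = 28.8.
SD(S) = |a|·SD(X) = |4.8|·2 = 9.6.

μ_S = 28.8, SD(S) = 9.6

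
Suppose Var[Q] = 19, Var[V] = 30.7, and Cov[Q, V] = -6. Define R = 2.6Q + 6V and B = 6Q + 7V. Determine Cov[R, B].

By bilinearity, Cov[R, B] = ac·Var[Q] + bd·Var[V] + (ad+bc)·Cov[Q, V], with a=2.6, b=6, c=6, d=7.
ac·Var[Q] = 2.6·6·19 = 296.4
bd·Var[V] = 6·7·30.7 = 1289.4
(ad+bc)·Cov[Q, V] = (54.2)·(-6) = -325.2
Cov[R, B] = 296.4 + 1289.4 + (-325.2) = 1260.6.

Cov[R, B] = 1260.6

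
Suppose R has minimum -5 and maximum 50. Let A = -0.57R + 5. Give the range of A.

Range(A) = 31.35

Range of R = 50 − (-5) = 55.
Range(A) = |a|·Range(R) = |-0.57|·55 = 31.35.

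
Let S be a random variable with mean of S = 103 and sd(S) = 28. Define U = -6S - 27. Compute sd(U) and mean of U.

sd(U) = 168, mean of U = -645

U = -6S - 27 is linear with a = -6, b = -27.
sd(U) = |a|·sd(S) = |-6|·28 = 168.
mean of U = a·mean of S + b = (-6)·103 + (-27) = -645.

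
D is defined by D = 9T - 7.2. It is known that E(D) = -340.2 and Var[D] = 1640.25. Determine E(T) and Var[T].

From D = 9T - 7.2: E(D) = a·E(T) + b, so E(T) = (E(D) − b)/a = (-340.2 − (-7.2))/9 = -37.
Var[D] = a²·Var[T], so Var[T] = 1640.25/9² = 20.25.

E(T) = -37, Var[T] = 20.25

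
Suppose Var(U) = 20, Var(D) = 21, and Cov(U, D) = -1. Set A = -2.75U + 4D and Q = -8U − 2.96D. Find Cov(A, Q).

By bilinearity, Cov(A, Q) = ac·Var(U) + bd·Var(D) + (ad+bc)·Cov(U, D), with a=-2.75, b=4, c=-8, d=-2.96.
ac·Var(U) = (-2.75)·(-8)·20 = 440
bd·Var(D) = 4·(-2.96)·21 = -248.64
(ad+bc)·Cov(U, D) = (-23.86)·(-1) = 23.86
Cov(A, Q) = 440 + (-248.64) + 23.86 = 215.22.

Cov(A, Q) = 215.22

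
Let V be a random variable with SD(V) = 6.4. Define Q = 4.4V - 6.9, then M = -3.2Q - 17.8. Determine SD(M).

SD(Q) = |4.4|·6.4 = 28.16.
SD(M) = |-3.2|·28.16 = 90.112.

SD(M) = 90.112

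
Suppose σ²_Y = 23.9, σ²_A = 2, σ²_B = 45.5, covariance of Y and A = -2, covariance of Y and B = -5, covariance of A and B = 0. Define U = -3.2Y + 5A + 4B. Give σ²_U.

σ²_U = 1214.736

σ²_U = a²·σ²_Y + b²·σ²_A + c²·σ²_B + 2ab·covariance of Y and A + 2ac·covariance of Y and B + 2bc·covariance of A and B, with a = -3.2, b = 5, c = 4.
= 244.736 + 50 + 728 + 64 + 128 + 0
= 1214.736.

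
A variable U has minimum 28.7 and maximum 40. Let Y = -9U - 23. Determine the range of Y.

Range of U = 40 − 28.7 = 11.3.
Range(Y) = |a|·Range(U) = |-9|·11.3 = 101.7.

Range(Y) = 101.7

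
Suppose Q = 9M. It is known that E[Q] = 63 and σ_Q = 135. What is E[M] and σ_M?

From Q = 9M: E[Q] = a·E[M] + b, so E[M] = (E[Q] − b)/a = (63 − 0)/9 = 7.
σ_Q = |a|·σ_M, so σ_M = 135/|9| = 15.

E[M] = 7, σ_M = 15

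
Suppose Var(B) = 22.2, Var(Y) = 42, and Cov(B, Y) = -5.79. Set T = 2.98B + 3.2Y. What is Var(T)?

Var(T) = a²·Var(B) + b²·Var(Y) + 2ab·Cov(B, Y) with a = 2.98, b = 3.2.
= 2.98²·22.2 + 3.2²·42 + 2·2.98·3.2·(-5.79)
= 197.14488 + 430.08 + (-110.42688) = 516.798.

Var(T) = 516.798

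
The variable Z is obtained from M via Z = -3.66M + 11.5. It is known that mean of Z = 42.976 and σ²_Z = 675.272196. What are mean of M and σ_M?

From Z = -3.66M + 11.5: mean of Z = a·mean of M + b, so mean of M = (mean of Z − b)/a = (42.976 − 11.5)/(-3.66) = -8.6.
σ_Z = √675.272196 = 25.986.
σ_Z = |a|·σ_M, so σ_M = 25.986/|-3.66| = 7.1.

mean of M = -8.6, σ_M = 7.1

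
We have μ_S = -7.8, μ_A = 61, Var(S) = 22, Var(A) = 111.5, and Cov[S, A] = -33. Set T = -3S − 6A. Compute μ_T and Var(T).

μ_T = (-3)·μ_S + (-6)·μ_A = (-3)·(-7.8) + (-6)·61 = -342.6.
Var(T) = a²·Var(S) + b²·Var(A) + 2ab·Cov[S, A] with a = -3, b = -6.
= (-3)²·22 + (-6)²·111.5 + 2·(-3)·(-6)·(-33)
= 198 + 4014 + (-1188) = 3024.

μ_T = -342.6, Var(T) = 3024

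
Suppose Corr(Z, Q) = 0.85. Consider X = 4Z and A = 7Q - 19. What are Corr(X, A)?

Corr(X, A) = 0.85

Linear rescalings preserve correlation up to sign; here the slopes 4 and 7 have the same sign, so Corr(X, A) = Corr(Z, Q) = 0.85.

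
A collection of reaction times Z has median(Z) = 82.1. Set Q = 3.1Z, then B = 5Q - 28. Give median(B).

median(Q) = 3.1·82.1 = 254.51.
median(B) = 5·254.51 + (-28) = 1244.55.

median(B) = 1244.55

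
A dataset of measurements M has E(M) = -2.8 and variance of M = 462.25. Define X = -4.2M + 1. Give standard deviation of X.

standard deviation of X = 90.3

X = -4.2M + 1 is linear with a = -4.2, b = 1.
standard deviation of M = √462.25 = 21.5.
standard deviation of X = |a|·standard deviation of M = |-4.2|·21.5 = 90.3.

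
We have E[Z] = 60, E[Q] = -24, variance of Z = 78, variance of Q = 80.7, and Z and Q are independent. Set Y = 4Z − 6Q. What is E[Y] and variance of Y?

E[Y] = 4·E[Z] + (-6)·E[Q] = 4·60 + (-6)·(-24) = 384.
variance of Y = a²·variance of Z + b²·variance of Q + 2ab·Cov(Z, Q) with a = 4, b = -6.
Independence gives Cov(Z, Q) = 0.
= 4²·78 + (-6)²·80.7 + 2·4·(-6)·0
= 1248 + 2905.2 + 0 = 4153.2.

E[Y] = 384, variance of Y = 4153.2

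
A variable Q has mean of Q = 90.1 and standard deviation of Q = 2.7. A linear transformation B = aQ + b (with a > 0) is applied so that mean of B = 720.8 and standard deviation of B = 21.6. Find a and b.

standard deviation of B = a·standard deviation of Q (a > 0), so a = 21.6/2.7 = 8.
mean of B = a·mean of Q + b, so b = 720.8 − 8·90.1 = 0.

a = 8, b = 0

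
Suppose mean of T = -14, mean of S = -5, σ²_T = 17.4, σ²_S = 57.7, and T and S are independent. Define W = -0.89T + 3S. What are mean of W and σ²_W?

mean of W = (-0.89)·mean of T + 3·mean of S = (-0.89)·(-14) + 3·(-5) = -2.54.
σ²_W = a²·σ²_T + b²·σ²_S + 2ab·Cov(T, S) with a = -0.89, b = 3.
Independence gives Cov(T, S) = 0.
= (-0.89)²·17.4 + 3²·57.7 + 2·(-0.89)·3·0
= 13.78254 + 519.3 + 0 = 533.08254.

mean of W = -2.54, σ²_W = 533.08254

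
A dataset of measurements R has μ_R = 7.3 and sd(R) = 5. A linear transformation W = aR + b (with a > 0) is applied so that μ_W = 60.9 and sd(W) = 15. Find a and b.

sd(W) = a·sd(R) (a > 0), so a = 15/5 = 3.
μ_W = a·μ_R + b, so b = 60.9 − 3·7.3 = 39.

a = 3, b = 39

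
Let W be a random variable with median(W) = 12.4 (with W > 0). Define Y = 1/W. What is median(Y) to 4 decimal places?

1/W is monotone on this domain, so median(Y) = 1/(12.4) ≈ 0.0806.

median(Y) = 0.0806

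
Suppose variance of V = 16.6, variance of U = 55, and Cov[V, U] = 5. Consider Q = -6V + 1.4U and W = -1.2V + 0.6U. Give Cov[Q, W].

By bilinearity, Cov[Q, W] = ac·variance of V + bd·variance of U + (ad+bc)·Cov[V, U], with a=-6, b=1.4, c=-1.2, d=0.6.
ac·variance of V = (-6)·(-1.2)·16.6 = 119.52
bd·variance of U = 1.4·0.6·55 = 46.2
(ad+bc)·Cov[V, U] = (-5.28)·5 = -26.4
Cov[Q, W] = 119.52 + 46.2 + (-26.4) = 139.32.

Cov[Q, W] = 139.32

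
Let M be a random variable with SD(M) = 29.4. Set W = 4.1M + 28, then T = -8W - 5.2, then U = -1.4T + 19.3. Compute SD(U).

SD(U) = 1350.048

SD(W) = |4.1|·29.4 = 120.54.
SD(T) = |-8|·120.54 = 964.32.
SD(U) = |-1.4|·964.32 = 1350.048.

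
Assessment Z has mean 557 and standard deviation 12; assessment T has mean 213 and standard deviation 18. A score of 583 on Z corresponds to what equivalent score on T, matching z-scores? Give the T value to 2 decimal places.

T = 252.00

z = (583 − 557)/12 ≈ 2.1667.
T = 213 + z·18 = 213 + (583 − 557)·18/12 = 252.00.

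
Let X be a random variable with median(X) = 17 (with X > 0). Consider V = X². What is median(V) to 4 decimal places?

X² is monotone on this domain, so median(V) = square(17) = 289.

median(V) = 289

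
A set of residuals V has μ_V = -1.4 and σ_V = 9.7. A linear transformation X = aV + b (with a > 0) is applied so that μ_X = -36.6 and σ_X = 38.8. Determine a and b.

a = 4, b = -31

σ_X = a·σ_V (a > 0), so a = 38.8/9.7 = 4.
μ_X = a·μ_V + b, so b = -36.6 − 4·(-1.4) = -31.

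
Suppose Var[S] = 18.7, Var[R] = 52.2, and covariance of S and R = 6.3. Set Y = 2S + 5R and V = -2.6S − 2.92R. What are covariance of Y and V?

By bilinearity, covariance of Y and V = ac·Var[S] + bd·Var[R] + (ad+bc)·covariance of S and R, with a=2, b=5, c=-2.6, d=-2.92.
ac·Var[S] = 2·(-2.6)·18.7 = -97.24
bd·Var[R] = 5·(-2.92)·52.2 = -762.12
(ad+bc)·covariance of S and R = (-18.84)·6.3 = -118.692
covariance of Y and V = -97.24 + (-762.12) + (-118.692) = -978.052.

covariance of Y and V = -978.052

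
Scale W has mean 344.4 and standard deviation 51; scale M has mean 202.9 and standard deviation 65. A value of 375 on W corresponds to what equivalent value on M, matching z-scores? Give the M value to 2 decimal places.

z = (375 − 344.4)/51 = 0.6.
M = 202.9 + z·65 = 202.9 + (375 − 344.4)·65/51 = 241.90.

M = 241.90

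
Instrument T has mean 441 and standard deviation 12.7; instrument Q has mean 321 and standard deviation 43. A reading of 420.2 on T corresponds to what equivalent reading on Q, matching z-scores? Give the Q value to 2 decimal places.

z = (420.2 − 441)/12.7 ≈ -1.6378.
Q = 321 + z·43 = 321 + (420.2 − 441)·43/12.7 ≈ 250.57.

Q = 250.57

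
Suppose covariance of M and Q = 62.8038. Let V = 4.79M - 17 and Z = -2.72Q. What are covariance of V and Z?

covariance of V and Z = a·c·covariance of M and Q = 4.79·(-2.72)·62.8038 = -818.25814944. Additive constants drop out.

covariance of V and Z = -818.25814944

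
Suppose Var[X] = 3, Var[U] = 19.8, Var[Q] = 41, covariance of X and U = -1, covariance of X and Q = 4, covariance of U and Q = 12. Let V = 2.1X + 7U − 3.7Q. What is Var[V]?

Var[V] = a²·Var[X] + b²·Var[U] + c²·Var[Q] + 2ab·covariance of X and U + 2ac·covariance of X and Q + 2bc·covariance of U and Q, with a = 2.1, b = 7, c = -3.7.
= 13.23 + 970.2 + 561.29 + (-29.4) + (-62.16) + (-621.6)
= 831.56.

Var[V] = 831.56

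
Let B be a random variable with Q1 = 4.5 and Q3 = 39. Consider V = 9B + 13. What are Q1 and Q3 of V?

a = 9 > 0: Q1(V) = a·Q1(B)+b = 53.5, Q3(V) = a·Q3(B)+b = 364.

Q1(V) = 53.5, Q3(V) = 364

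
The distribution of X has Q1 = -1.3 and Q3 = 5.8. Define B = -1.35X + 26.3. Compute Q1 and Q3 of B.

a = -1.35 < 0 reverses order: Q1(B) comes from Q3(X), Q3(B) from Q1(X).
Q1(B) = (-1.35)·5.8 + 26.3 = 18.47; Q3(B) = (-1.35)·(-1.3) + 26.3 = 28.055.

Q1(B) = 18.47, Q3(B) = 28.055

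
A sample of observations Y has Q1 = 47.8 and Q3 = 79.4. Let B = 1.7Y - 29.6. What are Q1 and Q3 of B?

Q1(B) = 51.66, Q3(B) = 105.38

a = 1.7 > 0: Q1(B) = a·Q1(Y)+b = 51.66, Q3(B) = a·Q3(Y)+b = 105.38.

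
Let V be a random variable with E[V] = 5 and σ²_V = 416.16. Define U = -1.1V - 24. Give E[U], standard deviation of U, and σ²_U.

E[U] = -29.5, standard deviation of U = 22.44, σ²_U = 503.5536

U = -1.1V - 24 is linear with a = -1.1, b = -24.
E[U] = a·E[V] + b = (-1.1)·5 + (-24) = -29.5.
standard deviation of V = √416.16 = 20.4.
standard deviation of U = |a|·standard deviation of V = |-1.1|·20.4 = 22.44.
σ²_U = a²·σ²_V = (-1.1)²·416.16 = 503.5536 (the additive constant -24 does not affect variance).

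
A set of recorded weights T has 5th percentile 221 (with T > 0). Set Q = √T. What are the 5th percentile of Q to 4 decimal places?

√T is increasing, so P_{5}(Q) = g(P_{5}(T)) ≈ 14.8661.

5th percentile of Q = 14.8661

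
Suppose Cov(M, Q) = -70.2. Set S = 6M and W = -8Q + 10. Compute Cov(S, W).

Cov(S, W) = a·c·Cov(M, Q) = 6·(-8)·(-70.2) = 3369.6. Additive constants drop out.

Cov(S, W) = 3369.6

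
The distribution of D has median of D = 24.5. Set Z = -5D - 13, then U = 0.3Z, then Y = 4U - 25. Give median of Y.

median of Y = -187.6

median of Z = (-5)·24.5 + (-13) = -135.5.
median of U = 0.3·(-135.5) = -40.65.
median of Y = 4·(-40.65) + (-25) = -187.6.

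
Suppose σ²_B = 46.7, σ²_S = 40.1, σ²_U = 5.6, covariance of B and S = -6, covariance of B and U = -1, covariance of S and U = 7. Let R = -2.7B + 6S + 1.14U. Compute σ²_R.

σ²_R = a²·σ²_B + b²·σ²_S + c²·σ²_U + 2ab·covariance of B and S + 2ac·covariance of B and U + 2bc·covariance of S and U, with a = -2.7, b = 6, c = 1.14.
= 340.443 + 1443.6 + 7.27776 + 194.4 + 6.156 + 95.76
= 2087.63676.

σ²_R = 2087.63676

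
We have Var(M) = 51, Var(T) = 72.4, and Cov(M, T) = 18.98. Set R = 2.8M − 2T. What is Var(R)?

Var(R) = a²·Var(M) + b²·Var(T) + 2ab·Cov(M, T) with a = 2.8, b = -2.
= 2.8²·51 + (-2)²·72.4 + 2·2.8·(-2)·18.98
= 399.84 + 289.6 + (-212.576) = 476.864.

Var(R) = 476.864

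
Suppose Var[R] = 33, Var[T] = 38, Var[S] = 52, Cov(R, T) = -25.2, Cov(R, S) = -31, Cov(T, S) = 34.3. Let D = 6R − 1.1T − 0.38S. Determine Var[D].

Var[D] = a²·Var[R] + b²·Var[T] + c²·Var[S] + 2ab·Cov(R, T) + 2ac·Cov(R, S) + 2bc·Cov(T, S), with a = 6, b = -1.1, c = -0.38.
= 1188 + 45.98 + 7.5088 + 332.64 + 141.36 + 28.6748
= 1744.1636.

Var[D] = 1744.1636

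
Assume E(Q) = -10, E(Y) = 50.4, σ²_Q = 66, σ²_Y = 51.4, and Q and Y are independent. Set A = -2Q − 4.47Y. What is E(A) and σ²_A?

E(A) = -205.288, σ²_A = 1291.01826

E(A) = (-2)·E(Q) + (-4.47)·E(Y) = (-2)·(-10) + (-4.47)·50.4 = -205.288.
σ²_A = a²·σ²_Q + b²·σ²_Y + 2ab·Cov[Q, Y] with a = -2, b = -4.47.
Independence gives Cov[Q, Y] = 0.
= (-2)²·66 + (-4.47)²·51.4 + 2·(-2)·(-4.47)·0
= 264 + 1027.01826 + 0 = 1291.01826.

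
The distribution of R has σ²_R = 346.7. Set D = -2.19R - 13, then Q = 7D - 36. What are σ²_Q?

σ²_Q = 81477.58563

σ²_D = (-2.19)²·346.7 = 1662.80787.
σ²_Q = 7²·1662.80787 = 81477.58563.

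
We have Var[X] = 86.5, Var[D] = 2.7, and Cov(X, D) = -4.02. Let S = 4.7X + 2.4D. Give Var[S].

Var[S] = 1835.6458

Var[S] = a²·Var[X] + b²·Var[D] + 2ab·Cov(X, D) with a = 4.7, b = 2.4.
= 4.7²·86.5 + 2.4²·2.7 + 2·4.7·2.4·(-4.02)
= 1910.785 + 15.552 + (-90.6912) = 1835.6458.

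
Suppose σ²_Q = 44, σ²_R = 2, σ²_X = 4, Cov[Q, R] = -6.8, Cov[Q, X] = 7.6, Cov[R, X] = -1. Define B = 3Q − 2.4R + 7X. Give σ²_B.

σ²_B = a²·σ²_Q + b²·σ²_R + c²·σ²_X + 2ab·Cov[Q, R] + 2ac·Cov[Q, X] + 2bc·Cov[R, X], with a = 3, b = -2.4, c = 7.
= 396 + 11.52 + 196 + 97.92 + 319.2 + 33.6
= 1054.24.

σ²_B = 1054.24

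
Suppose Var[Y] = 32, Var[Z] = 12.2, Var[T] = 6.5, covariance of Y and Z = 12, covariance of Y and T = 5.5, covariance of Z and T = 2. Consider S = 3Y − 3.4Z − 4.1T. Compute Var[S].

Var[S] = 213.957

Var[S] = a²·Var[Y] + b²·Var[Z] + c²·Var[T] + 2ab·covariance of Y and Z + 2ac·covariance of Y and T + 2bc·covariance of Z and T, with a = 3, b = -3.4, c = -4.1.
= 288 + 141.032 + 109.265 + (-244.8) + (-135.3) + 55.76
= 213.957.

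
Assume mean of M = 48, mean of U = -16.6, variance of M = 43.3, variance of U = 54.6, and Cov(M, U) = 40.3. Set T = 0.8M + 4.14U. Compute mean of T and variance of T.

mean of T = -30.324, variance of T = 1230.48136

mean of T = 0.8·mean of M + 4.14·mean of U = 0.8·48 + 4.14·(-16.6) = -30.324.
variance of T = a²·variance of M + b²·variance of U + 2ab·Cov(M, U) with a = 0.8, b = 4.14.
= 0.8²·43.3 + 4.14²·54.6 + 2·0.8·4.14·40.3
= 27.712 + 935.82216 + 266.9472 = 1230.48136.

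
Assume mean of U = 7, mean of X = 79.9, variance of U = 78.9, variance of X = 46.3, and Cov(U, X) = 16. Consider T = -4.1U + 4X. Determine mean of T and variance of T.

mean of T = (-4.1)·mean of U + 4·mean of X = (-4.1)·7 + 4·79.9 = 290.9.
variance of T = a²·variance of U + b²·variance of X + 2ab·Cov(U, X) with a = -4.1, b = 4.
= (-4.1)²·78.9 + 4²·46.3 + 2·(-4.1)·4·16
= 1326.309 + 740.8 + (-524.8) = 1542.309.

mean of T = 290.9, variance of T = 1542.309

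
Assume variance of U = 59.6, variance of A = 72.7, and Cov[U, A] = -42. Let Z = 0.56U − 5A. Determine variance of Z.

variance of Z = 2071.39056

variance of Z = a²·variance of U + b²·variance of A + 2ab·Cov[U, A] with a = 0.56, b = -5.
= 0.56²·59.6 + (-5)²·72.7 + 2·0.56·(-5)·(-42)
= 18.69056 + 1817.5 + 235.2 = 2071.39056.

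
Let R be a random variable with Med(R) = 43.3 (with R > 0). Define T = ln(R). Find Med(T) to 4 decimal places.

ln(R) is monotone on this domain, so Med(T) = ln(43.3) ≈ 3.7682.

Med(T) = 3.7682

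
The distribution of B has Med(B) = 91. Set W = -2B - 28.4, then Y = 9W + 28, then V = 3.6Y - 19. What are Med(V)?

Med(W) = (-2)·91 + (-28.4) = -210.4.
Med(Y) = 9·(-210.4) + 28 = -1865.6.
Med(V) = 3.6·(-1865.6) + (-19) = -6735.16.

Med(V) = -6735.16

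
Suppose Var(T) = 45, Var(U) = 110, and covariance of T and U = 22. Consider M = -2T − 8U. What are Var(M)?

Var(M) = a²·Var(T) + b²·Var(U) + 2ab·covariance of T and U with a = -2, b = -8.
= (-2)²·45 + (-8)²·110 + 2·(-2)·(-8)·22
= 180 + 7040 + 704 = 7924.

Var(M) = 7924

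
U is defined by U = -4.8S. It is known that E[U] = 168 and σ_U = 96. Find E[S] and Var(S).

From U = -4.8S: E[U] = a·E[S] + b, so E[S] = (E[U] − b)/a = (168 − 0)/(-4.8) = -35.
Var(U) = 96² = 9216.
Var(U) = a²·Var(S), so Var(S) = 9216/(-4.8)² = 400.

E[S] = -35, Var(S) = 400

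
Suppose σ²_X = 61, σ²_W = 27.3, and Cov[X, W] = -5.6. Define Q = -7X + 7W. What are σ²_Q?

σ²_Q = 4875.5

σ²_Q = a²·σ²_X + b²·σ²_W + 2ab·Cov[X, W] with a = -7, b = 7.
= (-7)²·61 + 7²·27.3 + 2·(-7)·7·(-5.6)
= 2989 + 1337.7 + 548.8 = 4875.5.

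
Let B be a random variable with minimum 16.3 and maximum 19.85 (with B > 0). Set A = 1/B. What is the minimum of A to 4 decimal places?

min(A) = 0.0504

1/B is decreasing on this domain, so min(A) comes from max(B) = 19.85: min(A) = 1/(19.85) ≈ 0.0504.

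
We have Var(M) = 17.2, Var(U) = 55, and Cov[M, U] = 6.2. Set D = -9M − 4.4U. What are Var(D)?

Var(D) = a²·Var(M) + b²·Var(U) + 2ab·Cov[M, U] with a = -9, b = -4.4.
= (-9)²·17.2 + (-4.4)²·55 + 2·(-9)·(-4.4)·6.2
= 1393.2 + 1064.8 + 491.04 = 2949.04.

Var(D) = 2949.04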